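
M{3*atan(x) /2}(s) -3*pi*sec(pi*s/2) /(4*s) 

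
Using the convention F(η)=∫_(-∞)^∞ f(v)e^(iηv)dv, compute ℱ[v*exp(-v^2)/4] I*sqrt(pi)*η*exp(-η^2/4)/8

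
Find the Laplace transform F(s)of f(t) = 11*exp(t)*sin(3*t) 33/((s - 1)^2 + 9)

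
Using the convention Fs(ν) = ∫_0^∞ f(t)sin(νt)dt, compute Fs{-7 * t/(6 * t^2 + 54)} -7 * pi * exp(-3 * ν)/12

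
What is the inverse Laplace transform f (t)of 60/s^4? 10*t^3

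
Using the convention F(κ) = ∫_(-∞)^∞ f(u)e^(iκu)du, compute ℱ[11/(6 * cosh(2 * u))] 11 * pi/(12 * cosh(pi * κ/4))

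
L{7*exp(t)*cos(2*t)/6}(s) 7*(s - 1)/(6*((s - 1)^2 + 4))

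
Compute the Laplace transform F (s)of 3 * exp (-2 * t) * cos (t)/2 3 * (s+2)/ (2 * ( (s+2)^2+1))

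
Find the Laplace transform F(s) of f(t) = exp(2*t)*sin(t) 1/((s - 2) ^2 + 1) 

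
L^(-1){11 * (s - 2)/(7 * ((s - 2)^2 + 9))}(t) 11 * exp(2 * t) * cos(3 * t)/7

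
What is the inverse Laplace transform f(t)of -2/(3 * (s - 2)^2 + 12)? -exp(2 * t) * sin(2 * t)/3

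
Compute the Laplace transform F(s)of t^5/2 60/s^6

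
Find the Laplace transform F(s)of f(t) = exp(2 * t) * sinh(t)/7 1/(7 * ((s - 2)^2 - 1))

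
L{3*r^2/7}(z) 6/(7*z^3) 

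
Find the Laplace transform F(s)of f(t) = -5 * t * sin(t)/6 -5 * s/(3 * (s^2 + 1)^2)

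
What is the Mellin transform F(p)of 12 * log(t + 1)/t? -12 * pi * csc(pi * p)/(p - 1)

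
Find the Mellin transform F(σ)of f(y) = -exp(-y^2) -gamma(σ/2)/2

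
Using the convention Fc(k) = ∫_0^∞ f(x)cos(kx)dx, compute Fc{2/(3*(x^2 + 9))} pi*exp(-3*k)/9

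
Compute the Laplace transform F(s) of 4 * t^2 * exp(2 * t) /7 8/(7 * (s - 2) ^3) 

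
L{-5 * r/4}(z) -5/(4 * z^2)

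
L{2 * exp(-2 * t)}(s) 2/(s + 2)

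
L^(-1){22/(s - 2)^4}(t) 11*t^3*exp(2*t)/3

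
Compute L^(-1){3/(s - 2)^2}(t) 3 * t * exp(2 * t)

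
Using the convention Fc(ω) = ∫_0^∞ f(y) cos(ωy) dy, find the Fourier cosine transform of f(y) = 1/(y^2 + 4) pi*exp(-2*ω) /4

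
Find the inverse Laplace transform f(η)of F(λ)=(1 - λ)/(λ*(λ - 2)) -exp(η)*cosh(η)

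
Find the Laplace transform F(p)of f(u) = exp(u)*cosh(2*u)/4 (p - 1)/(4*((p - 1)^2 - 4))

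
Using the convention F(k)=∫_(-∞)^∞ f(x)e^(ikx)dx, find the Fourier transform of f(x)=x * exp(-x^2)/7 I * sqrt(pi) * k * exp(-k^2/4)/14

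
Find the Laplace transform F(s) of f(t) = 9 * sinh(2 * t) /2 9/(s^2 - 4) 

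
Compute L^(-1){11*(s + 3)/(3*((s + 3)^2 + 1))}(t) 11*exp(-3*t)*cos(t)/3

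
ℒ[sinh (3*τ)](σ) 3/ (σ^2-9)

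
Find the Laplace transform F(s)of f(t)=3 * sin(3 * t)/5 9/(5 * (s^2 + 9))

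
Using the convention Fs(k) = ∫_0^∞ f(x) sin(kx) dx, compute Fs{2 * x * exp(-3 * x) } 12 * k/(k^2 + 9) ^2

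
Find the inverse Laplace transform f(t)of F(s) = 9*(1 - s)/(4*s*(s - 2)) -9*exp(t)*cosh(t)/4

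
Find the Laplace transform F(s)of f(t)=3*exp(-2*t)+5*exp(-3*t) 5/(s+3)+3/(s+2)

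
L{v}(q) q^(-2) 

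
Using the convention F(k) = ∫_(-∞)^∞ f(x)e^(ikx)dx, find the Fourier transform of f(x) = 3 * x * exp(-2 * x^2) 3 * sqrt(2) * I * sqrt(pi) * k * exp(-k^2/8)/8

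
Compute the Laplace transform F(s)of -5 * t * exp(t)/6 -5/(6 * (s - 1)^2)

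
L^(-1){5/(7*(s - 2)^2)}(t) 5*t*exp(2*t)/7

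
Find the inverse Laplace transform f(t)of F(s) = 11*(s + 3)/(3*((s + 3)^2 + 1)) 11*exp(-3*t)*cos(t)/3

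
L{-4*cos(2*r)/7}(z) -4*z/(7*z^2 + 28)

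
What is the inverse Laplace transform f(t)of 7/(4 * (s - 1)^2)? 7 * t * exp(t)/4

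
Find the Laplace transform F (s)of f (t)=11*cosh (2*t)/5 11*s/ (5*(s^2 - 4))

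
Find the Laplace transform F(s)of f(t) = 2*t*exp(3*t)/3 2/(3*(s - 3)^2)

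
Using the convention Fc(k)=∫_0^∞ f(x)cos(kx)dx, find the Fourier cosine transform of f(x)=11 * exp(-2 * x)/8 11/(4 * (k^2 + 4))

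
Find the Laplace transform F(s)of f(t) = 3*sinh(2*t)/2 3/(s^2 - 4)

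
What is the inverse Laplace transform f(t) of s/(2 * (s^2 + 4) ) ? cos(2 * t) /2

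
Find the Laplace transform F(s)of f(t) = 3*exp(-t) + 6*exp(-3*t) 6/(s + 3) + 3/(s + 1)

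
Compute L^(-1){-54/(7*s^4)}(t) -9*t^3/7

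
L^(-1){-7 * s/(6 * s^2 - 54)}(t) -7 * cosh(3 * t)/6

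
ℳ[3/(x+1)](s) 3 * pi * csc(pi * s)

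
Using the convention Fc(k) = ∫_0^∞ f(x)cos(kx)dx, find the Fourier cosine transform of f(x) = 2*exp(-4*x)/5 8/(5*(k^2 + 16))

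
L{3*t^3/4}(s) 9/(2*s^4)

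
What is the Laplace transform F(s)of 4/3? 4/(3 * s)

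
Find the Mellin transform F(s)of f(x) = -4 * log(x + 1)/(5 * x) 4 * pi * csc(pi * s)/(5 * (s - 1))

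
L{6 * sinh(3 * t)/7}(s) 18/(7 * (s^2 - 9))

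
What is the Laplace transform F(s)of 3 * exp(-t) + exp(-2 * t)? 1/(s + 2) + 3/(s + 1)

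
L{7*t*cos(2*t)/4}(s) 7*(s^2 - 4)/(4*(s^2 + 4)^2)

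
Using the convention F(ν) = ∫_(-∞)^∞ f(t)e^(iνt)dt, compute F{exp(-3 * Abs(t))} 6/(ν^2 + 9)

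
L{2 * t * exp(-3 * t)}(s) 2/(s + 3)^2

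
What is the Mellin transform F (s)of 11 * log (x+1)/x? -11 * pi * csc (pi * s)/ (s - 1)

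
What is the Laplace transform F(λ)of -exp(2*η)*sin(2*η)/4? -1/(2*(λ - 2)^2 + 8)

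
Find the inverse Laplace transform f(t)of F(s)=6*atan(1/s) 6*sin(t)/t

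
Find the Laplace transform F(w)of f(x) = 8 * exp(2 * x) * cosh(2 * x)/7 8 * (w - 2)/(7 * w * (w - 4))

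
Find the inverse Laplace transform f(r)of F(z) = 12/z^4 2 * r^3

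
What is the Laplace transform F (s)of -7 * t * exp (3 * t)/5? -7/ (5 * (s - 3)^2)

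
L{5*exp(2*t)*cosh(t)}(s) 5*(s - 2)/((s - 2)^2 - 1)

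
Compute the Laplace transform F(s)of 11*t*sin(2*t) 44*s/(s^2 + 4)^2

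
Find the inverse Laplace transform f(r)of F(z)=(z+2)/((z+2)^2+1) exp(-2*r)*cos(r)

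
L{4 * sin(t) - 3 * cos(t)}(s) 4/(s^2 + 1) - 3 * s/(s^2 + 1)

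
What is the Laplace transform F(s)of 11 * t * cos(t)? 11 * (s^2-1)/(s^2 + 1)^2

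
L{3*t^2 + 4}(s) 6/s^3 + 4/s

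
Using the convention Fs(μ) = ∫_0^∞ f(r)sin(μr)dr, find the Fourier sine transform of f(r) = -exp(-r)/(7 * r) -atan(μ)/7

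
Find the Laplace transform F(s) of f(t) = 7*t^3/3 14/s^4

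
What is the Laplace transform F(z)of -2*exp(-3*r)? -2/(z + 3)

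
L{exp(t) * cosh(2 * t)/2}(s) (s - 1)/(2 * ((s - 1)^2 - 4))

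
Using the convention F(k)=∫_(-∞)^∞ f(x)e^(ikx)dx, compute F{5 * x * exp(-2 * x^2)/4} 5 * sqrt(2) * I * sqrt(pi) * k * exp(-k^2/8)/32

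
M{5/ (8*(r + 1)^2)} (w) -5*pi*(w - 1)/ (8*sin (pi*w))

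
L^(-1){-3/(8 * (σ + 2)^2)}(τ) -3 * τ * exp(-2 * τ)/8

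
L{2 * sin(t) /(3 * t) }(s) 2 * atan(1/s) /3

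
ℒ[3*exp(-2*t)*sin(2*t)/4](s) 3/(2*((s+2)^2+4))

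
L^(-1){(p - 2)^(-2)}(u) u*exp(2*u)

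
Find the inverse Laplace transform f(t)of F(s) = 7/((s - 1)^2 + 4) 7 * exp(t) * sin(2 * t)/2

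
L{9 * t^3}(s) 54/s^4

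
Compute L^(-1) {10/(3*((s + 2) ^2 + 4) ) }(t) 5*exp(-2*t)*sin(2*t) /3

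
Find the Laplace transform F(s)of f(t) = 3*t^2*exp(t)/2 3/(s - 1)^3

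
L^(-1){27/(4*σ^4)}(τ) 9*τ^3/8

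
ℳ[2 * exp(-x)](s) 2 * gamma(s) 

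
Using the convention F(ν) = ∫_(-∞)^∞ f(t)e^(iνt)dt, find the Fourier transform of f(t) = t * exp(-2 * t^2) sqrt(2) * I * sqrt(pi) * ν * exp(-ν^2/8)/8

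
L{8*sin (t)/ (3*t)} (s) 8*atan (1/s)/3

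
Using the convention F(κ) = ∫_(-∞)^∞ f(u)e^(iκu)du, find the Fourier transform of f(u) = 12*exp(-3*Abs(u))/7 72/(7*(κ^2 + 9))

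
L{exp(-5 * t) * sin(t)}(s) 1/((s + 5)^2 + 1)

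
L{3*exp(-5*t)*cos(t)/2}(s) 3*(s + 5)/(2*((s + 5)^2 + 1))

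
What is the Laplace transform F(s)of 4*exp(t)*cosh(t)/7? 4*(s - 1)/(7*s*(s - 2))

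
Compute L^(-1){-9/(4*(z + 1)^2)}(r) -9*r*exp(-r)/4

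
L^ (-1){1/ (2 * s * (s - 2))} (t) exp (t) * sinh (t)/2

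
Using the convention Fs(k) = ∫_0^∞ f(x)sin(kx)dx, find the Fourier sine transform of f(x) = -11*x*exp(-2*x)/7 -44*k/(7*(k^2 + 4)^2)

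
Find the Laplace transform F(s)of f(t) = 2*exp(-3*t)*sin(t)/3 2/(3*((s+3)^2+1))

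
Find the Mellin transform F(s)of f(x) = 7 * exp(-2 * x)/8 7 * gamma(s)/(8 * 2^s)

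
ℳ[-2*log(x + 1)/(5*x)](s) 2*pi*csc(pi*s)/(5*(s - 1))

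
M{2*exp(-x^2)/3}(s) gamma(s/2)/3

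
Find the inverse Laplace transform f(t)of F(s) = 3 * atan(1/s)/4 3 * sin(t)/(4 * t)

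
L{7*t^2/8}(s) 7/(4*s^3)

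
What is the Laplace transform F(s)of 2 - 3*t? 2/s - 3/s^2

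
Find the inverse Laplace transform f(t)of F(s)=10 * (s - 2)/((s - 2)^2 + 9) 10 * exp(2 * t) * cos(3 * t)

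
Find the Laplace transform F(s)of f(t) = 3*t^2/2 3/s^3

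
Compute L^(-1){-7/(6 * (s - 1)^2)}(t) -7 * t * exp(t)/6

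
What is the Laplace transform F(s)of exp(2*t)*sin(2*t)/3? 2/(3*((s - 2)^2+4))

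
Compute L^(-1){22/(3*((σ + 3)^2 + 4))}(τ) 11*exp(-3*τ)*sin(2*τ)/3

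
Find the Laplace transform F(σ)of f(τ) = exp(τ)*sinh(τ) 1/(σ*(σ - 2))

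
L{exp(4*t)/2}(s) 1/(2*(s - 4))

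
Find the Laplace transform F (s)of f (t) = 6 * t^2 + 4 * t 12/s^3 + 4/s^2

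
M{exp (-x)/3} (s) gamma (s)/3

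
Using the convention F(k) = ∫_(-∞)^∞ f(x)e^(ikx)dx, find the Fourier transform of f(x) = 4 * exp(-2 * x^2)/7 2 * sqrt(2) * sqrt(pi) * exp(-k^2/8)/7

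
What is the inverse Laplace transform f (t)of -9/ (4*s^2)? -9*t/4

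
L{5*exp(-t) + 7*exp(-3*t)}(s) 7/(s + 3) + 5/(s + 1)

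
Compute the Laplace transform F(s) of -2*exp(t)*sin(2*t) -4/((s - 1) ^2+4) 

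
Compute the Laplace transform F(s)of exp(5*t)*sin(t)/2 1/(2*((s - 5)^2 + 1))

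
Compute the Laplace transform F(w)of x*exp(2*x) (w - 2)^(-2)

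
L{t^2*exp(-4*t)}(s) 2/(s + 4)^3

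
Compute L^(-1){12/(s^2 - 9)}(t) 4 * sinh(3 * t)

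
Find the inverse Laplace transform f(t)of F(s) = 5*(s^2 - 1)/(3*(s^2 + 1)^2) 5*t*cos(t)/3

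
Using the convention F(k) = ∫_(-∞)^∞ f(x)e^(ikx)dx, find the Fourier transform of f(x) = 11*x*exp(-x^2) 11*I*sqrt(pi)*k*exp(-k^2/4)/2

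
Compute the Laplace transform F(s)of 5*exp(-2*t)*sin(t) 5/((s + 2)^2 + 1)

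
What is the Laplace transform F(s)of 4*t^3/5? 24/(5*s^4)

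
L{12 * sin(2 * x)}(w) 24/(w^2+4)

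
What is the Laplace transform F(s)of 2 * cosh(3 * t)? 2 * s/(s^2 - 9)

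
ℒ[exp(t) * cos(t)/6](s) (s - 1)/(6 * ((s - 1)^2+1))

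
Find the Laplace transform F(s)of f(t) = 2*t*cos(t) 2*(s^2 - 1)/(s^2 + 1)^2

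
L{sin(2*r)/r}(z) atan(2/z)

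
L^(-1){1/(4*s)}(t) 1/4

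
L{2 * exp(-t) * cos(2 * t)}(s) 2 * (s + 1)/((s + 1)^2 + 4)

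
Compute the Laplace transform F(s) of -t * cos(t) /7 (1 - s^2) /(7 * (s^2 + 1) ^2) 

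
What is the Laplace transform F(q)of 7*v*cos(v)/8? 7*(q^2 - 1)/(8*(q^2 + 1)^2)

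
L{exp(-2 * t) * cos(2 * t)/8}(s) (s + 2)/(8 * ((s + 2)^2 + 4))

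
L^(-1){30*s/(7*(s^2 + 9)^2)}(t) 5*t*sin(3*t)/7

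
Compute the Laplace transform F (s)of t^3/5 6/ (5 * s^4)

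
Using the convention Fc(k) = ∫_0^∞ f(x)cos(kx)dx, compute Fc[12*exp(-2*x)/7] 24/(7*(k^2 + 4))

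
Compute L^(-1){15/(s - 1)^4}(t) 5*t^3*exp(t)/2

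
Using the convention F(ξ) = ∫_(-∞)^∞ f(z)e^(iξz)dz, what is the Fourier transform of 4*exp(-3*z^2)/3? 4*sqrt(3)*sqrt(pi)*exp(-ξ^2/12)/9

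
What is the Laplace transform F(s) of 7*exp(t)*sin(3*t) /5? 21/(5*((s - 1) ^2 + 9) ) 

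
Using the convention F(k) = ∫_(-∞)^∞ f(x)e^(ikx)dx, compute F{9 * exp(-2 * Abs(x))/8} 9/(2 * (k^2 + 4))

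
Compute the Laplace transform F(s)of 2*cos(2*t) 2*s/(s^2+4)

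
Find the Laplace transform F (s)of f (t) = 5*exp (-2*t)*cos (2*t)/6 5*(s + 2)/ (6*( (s + 2)^2 + 4))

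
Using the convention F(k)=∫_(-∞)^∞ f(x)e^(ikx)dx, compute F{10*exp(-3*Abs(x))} 60/(k^2 + 9)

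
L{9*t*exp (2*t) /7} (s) 9/ (7*(s - 2) ^2) 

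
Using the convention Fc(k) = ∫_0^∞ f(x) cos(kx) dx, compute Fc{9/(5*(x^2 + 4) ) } 9*pi*exp(-2*k) /20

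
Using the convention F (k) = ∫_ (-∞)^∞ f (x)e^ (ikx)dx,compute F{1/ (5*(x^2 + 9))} pi*exp (-3*Abs (k))/15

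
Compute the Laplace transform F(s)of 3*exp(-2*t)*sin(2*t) 6/((s + 2)^2 + 4)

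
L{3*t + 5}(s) 5/s + 3/s^2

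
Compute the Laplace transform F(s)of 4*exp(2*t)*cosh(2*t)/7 4*(s - 2)/(7*s*(s - 4))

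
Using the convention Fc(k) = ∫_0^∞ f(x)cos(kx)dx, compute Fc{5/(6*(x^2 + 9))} 5*pi*exp(-3*k)/36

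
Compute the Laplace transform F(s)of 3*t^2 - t 6/s^3 - 1/s^2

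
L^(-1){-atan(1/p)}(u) -sin(u)/u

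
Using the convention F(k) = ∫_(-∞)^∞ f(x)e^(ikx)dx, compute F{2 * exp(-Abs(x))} 4/(k^2 + 1)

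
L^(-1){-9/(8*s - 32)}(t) -9*exp(4*t)/8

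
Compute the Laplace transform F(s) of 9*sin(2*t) 18/(s^2 + 4) 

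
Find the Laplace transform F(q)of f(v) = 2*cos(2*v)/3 2*q/(3*(q^2 + 4))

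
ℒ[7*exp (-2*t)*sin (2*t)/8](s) 7/ (4*( (s + 2)^2 + 4))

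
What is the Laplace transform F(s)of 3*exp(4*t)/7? 3/(7*(s - 4))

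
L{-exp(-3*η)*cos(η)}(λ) (-λ - 3)/((λ + 3)^2 + 1)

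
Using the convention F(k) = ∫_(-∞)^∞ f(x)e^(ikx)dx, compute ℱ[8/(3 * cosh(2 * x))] 4 * pi/(3 * cosh(pi * k/4))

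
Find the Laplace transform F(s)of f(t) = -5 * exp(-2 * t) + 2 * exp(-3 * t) 2/(s + 3) - 5/(s + 2)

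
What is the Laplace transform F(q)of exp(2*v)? 1/(q - 2)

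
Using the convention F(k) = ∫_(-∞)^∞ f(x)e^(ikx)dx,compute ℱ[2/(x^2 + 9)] 2 * pi * exp(-3 * Abs(k))/3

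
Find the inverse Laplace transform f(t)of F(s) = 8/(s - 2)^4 4 * t^3 * exp(2 * t)/3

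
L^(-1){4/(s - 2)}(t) 4*exp(2*t)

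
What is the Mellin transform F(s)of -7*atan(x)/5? 7*pi*sec(pi*s/2)/(10*s)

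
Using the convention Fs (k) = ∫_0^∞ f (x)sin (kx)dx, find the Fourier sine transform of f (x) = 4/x 2*pi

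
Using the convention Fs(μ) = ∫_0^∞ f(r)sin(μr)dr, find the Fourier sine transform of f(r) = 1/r pi/2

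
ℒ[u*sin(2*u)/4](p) p/(p^2 + 4)^2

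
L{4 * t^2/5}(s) 8/(5 * s^3)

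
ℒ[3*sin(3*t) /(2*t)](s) 3*atan(3/s) /2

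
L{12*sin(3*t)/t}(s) 12*atan(3/s)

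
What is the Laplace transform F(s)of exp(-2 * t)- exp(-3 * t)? 1/(s + 2) - 1/(s + 3)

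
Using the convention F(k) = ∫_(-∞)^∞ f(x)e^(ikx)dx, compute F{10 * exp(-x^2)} 10 * sqrt(pi) * exp(-k^2/4)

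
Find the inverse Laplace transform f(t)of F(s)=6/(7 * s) 6/7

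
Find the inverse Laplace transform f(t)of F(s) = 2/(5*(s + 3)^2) 2*t*exp(-3*t)/5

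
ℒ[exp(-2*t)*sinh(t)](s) 1/((s + 2) ^2 - 1) 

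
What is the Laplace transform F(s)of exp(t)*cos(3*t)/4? (s - 1)/(4*((s - 1)^2 + 9))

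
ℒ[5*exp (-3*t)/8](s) 5/ (8*(s + 3))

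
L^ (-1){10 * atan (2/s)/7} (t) 10 * sin (2 * t)/ (7 * t)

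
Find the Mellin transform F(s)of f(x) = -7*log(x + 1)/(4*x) 7*pi*csc(pi*s)/(4*(s - 1))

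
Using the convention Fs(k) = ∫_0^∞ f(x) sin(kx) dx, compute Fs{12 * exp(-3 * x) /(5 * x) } 12 * atan(k/3) /5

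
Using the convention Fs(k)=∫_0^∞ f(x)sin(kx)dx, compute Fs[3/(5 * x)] 3 * pi/10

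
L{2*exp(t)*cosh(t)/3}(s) 2*(s - 1)/(3*s*(s - 2))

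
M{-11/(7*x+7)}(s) -11*pi*csc(pi*s)/7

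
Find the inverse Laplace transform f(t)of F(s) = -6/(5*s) -6/5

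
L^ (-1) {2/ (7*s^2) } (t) 2*t/7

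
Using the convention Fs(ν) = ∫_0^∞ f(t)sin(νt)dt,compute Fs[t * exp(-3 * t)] 6 * ν/(ν^2 + 9)^2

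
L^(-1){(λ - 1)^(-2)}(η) η*exp(η)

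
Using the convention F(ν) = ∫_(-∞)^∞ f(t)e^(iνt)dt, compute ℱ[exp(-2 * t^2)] sqrt(2) * sqrt(pi) * exp(-ν^2/8)/2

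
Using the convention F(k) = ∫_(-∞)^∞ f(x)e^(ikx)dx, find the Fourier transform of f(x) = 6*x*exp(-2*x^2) 3*sqrt(2)*I*sqrt(pi)*k*exp(-k^2/8)/4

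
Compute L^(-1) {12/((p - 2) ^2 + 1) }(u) 12*exp(2*u)*sin(u) 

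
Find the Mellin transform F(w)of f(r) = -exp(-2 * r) -gamma(w)/2^w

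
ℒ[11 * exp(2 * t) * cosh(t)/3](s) 11 * (s - 2)/(3 * ((s - 2)^2 - 1))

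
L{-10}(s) -10/s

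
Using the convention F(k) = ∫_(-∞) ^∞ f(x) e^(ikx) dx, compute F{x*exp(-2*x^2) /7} sqrt(2)*I*sqrt(pi)*k*exp(-k^2/8) /56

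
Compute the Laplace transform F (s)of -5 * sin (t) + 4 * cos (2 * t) 4 * s/ (s^2 + 4) - 5/ (s^2 + 1)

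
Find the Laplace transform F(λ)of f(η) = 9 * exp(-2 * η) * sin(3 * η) 27/((λ + 2)^2 + 9)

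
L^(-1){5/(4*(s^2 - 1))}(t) 5*sinh(t)/4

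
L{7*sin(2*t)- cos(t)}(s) 14/(s^2 + 4)- s/(s^2 + 1)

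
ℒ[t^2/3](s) 2/(3*s^3)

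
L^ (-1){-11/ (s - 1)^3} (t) -11 * t^2 * exp (t)/2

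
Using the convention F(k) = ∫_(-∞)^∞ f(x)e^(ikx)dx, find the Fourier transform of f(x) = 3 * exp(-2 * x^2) 3 * sqrt(2) * sqrt(pi) * exp(-k^2/8)/2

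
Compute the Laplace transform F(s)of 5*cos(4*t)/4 5*s/(4*(s^2 + 16))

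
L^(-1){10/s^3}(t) 5*t^2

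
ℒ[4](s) 4/s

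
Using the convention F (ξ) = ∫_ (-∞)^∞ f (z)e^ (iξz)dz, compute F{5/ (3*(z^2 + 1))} 5*pi*exp (-Abs (ξ))/3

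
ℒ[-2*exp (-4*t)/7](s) -2/ (7*s + 28)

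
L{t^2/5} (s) 2/ (5*s^3)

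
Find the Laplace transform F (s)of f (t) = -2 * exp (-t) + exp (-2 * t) 1/ (s + 2) - 2/ (s + 1)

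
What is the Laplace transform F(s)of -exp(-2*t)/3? -1/(3*s + 6)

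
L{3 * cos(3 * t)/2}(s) 3 * s/(2 * (s^2+9))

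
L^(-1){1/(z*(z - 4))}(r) exp(2*r)*sinh(2*r)/2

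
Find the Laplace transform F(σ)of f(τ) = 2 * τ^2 4/σ^3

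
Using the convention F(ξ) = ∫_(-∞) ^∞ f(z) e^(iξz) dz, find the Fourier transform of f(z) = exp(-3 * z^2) sqrt(3) * sqrt(pi) * exp(-ξ^2/12) /3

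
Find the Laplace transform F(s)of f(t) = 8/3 8/(3*s)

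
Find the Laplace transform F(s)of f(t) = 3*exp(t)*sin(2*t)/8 3/(4*((s - 1)^2 + 4))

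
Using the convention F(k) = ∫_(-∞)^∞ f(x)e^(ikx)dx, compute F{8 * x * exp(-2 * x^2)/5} sqrt(2) * I * sqrt(pi) * k * exp(-k^2/8)/5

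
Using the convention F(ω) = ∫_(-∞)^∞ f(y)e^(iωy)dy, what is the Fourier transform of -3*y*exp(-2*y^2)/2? -3*sqrt(2)*I*sqrt(pi)*ω*exp(-ω^2/8)/16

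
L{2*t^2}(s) 4/s^3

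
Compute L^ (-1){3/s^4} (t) t^3/2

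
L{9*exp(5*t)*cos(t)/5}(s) 9*(s - 5)/(5*((s - 5)^2 + 1))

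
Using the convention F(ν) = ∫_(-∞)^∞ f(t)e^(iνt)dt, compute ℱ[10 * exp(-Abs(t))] 20/(ν^2 + 1)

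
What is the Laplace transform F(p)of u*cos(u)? (p^2 - 1)/(p^2 + 1)^2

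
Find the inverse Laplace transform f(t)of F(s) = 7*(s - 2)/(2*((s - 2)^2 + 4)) 7*exp(2*t)*cos(2*t)/2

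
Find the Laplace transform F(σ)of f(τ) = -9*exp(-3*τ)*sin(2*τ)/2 -9/((σ + 3)^2 + 4)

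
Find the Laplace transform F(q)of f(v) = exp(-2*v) 1/(q + 2)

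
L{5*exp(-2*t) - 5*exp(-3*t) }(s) 5/(s + 2) - 5/(s + 3) 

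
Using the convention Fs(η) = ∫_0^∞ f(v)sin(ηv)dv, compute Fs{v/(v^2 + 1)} pi*exp(-η)/2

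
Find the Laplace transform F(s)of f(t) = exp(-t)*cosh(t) (s + 1)/(s*(s + 2))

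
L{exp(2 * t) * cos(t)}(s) (s - 2)/((s - 2)^2+1)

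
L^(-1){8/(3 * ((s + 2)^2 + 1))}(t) 8 * exp(-2 * t) * sin(t)/3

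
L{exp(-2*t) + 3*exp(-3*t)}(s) 3/(s + 3) + 1/(s + 2)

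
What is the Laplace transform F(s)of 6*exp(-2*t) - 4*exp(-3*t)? 6/(s + 2) - 4/(s + 3)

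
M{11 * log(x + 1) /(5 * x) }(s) -11 * pi * csc(pi * s) /(5 * s - 5) 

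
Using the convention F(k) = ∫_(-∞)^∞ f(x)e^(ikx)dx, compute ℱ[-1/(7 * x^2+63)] -pi * exp(-3 * Abs(k))/21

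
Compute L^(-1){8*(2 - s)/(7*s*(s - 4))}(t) -8*exp(2*t)*cosh(2*t)/7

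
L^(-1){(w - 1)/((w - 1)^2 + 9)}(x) exp(x) * cos(3 * x)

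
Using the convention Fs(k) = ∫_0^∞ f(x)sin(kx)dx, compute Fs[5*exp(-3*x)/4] 5*k/(4*(k^2 + 9))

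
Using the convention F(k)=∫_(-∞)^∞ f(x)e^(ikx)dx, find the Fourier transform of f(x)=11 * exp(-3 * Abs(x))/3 22/(k^2 + 9)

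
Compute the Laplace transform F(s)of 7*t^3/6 7/s^4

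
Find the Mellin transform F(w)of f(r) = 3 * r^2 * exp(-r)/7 3 * gamma(w + 2)/7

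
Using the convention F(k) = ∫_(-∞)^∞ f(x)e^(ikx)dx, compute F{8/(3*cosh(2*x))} 4*pi/(3*cosh(pi*k/4))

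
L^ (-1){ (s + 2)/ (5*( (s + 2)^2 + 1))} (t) exp (-2*t)*cos (t)/5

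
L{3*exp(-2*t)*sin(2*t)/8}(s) 3/(4*((s+2)^2+4))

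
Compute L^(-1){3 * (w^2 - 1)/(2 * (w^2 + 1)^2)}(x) 3 * x * cos(x)/2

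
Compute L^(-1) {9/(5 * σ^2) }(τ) 9 * τ/5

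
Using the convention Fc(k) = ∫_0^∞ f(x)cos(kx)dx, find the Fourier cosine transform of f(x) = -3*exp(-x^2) -3*sqrt(pi)*exp(-k^2/4)/2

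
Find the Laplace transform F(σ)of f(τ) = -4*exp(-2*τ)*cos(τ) 4*(-σ - 2)/((σ + 2)^2 + 1)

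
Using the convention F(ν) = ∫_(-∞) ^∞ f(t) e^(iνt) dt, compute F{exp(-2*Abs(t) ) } 4/(ν^2 + 4) 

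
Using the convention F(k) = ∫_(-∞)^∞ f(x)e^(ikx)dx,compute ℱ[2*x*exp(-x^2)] I*sqrt(pi)*k*exp(-k^2/4)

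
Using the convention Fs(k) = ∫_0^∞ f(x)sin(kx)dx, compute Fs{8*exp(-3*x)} 8*k/(k^2+9)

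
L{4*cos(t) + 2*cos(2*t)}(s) 4*s/(s^2 + 1) + 2*s/(s^2 + 4)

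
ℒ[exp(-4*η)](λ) 1/(λ+4) 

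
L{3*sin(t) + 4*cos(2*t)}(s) 3/(s^2 + 1) + 4*s/(s^2 + 4)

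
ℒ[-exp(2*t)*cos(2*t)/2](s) (2 - s)/(2*((s - 2)^2 + 4))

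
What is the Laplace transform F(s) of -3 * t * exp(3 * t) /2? -3/(2 * (s - 3) ^2) 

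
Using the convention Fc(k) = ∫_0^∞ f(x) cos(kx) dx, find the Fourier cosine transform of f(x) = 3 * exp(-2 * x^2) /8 3 * sqrt(2) * sqrt(pi) * exp(-k^2/8) /32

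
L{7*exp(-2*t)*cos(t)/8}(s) 7*(s + 2)/(8*((s + 2)^2 + 1))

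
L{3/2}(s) 3/(2*s)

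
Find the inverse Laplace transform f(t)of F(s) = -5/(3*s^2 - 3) -5*sinh(t)/3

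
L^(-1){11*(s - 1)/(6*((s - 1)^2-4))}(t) 11*exp(t)*cosh(2*t)/6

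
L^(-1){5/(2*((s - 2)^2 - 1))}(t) 5*exp(2*t)*sinh(t)/2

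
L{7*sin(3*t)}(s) 21/(s^2 + 9)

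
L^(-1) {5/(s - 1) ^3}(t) 5*t^2*exp(t) /2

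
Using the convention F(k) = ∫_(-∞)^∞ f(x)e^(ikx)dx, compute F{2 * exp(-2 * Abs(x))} 8/(k^2 + 4)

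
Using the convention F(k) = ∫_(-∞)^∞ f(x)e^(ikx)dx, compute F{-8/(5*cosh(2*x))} -4*pi/(5*cosh(pi*k/4))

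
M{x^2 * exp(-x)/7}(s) gamma(s + 2)/7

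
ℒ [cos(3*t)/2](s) s/(2*(s^2 + 9))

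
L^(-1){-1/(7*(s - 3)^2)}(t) -t*exp(3*t)/7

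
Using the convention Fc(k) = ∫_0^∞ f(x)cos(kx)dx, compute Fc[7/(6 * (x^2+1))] 7 * pi * exp(-k)/12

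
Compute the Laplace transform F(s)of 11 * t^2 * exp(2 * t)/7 22/(7 * (s - 2)^3)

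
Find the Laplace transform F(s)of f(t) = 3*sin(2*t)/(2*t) 3*atan(2/s)/2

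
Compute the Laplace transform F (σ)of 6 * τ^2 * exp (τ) 12/ (σ - 1)^3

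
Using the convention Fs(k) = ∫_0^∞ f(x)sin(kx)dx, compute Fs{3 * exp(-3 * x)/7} 3 * k/(7 * (k^2 + 9))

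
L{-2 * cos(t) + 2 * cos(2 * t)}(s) 2 * s/(s^2 + 4) - 2 * s/(s^2 + 1)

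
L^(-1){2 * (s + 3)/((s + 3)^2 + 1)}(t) 2 * exp(-3 * t) * cos(t)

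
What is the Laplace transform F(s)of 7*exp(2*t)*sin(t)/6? 7/(6*((s - 2)^2 + 1))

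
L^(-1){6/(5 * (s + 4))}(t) 6 * exp(-4 * t)/5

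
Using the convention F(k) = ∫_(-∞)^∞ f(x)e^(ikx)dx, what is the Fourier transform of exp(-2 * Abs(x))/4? 1/(k^2 + 4)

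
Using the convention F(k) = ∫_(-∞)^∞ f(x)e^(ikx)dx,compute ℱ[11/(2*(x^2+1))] 11*pi*exp(-Abs(k))/2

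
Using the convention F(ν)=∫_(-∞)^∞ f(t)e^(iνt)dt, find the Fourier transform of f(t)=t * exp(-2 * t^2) sqrt(2) * I * sqrt(pi) * ν * exp(-ν^2/8)/8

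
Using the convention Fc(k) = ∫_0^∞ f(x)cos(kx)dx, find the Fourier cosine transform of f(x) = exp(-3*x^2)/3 sqrt(3)*sqrt(pi)*exp(-k^2/12)/18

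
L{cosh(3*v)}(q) q/(q^2-9)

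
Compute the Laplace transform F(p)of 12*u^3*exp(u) 72/(p - 1)^4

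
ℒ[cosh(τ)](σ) σ/(σ^2 - 1) 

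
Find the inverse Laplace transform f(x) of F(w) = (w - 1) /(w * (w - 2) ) exp(x) * cosh(x) 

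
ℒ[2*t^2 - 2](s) 4/s^3 - 2/s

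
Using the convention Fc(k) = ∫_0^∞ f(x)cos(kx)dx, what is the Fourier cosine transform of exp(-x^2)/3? sqrt(pi) * exp(-k^2/4)/6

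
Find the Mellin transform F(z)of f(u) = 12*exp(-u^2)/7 6*gamma(z/2)/7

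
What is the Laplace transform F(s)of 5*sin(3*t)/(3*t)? 5*atan(3/s)/3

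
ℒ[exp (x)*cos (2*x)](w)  (w - 1)/ ( (w - 1)^2 + 4)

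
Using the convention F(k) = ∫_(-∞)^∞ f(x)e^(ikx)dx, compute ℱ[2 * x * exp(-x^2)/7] I * sqrt(pi) * k * exp(-k^2/4)/7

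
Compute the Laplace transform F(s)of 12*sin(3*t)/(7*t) 12*atan(3/s)/7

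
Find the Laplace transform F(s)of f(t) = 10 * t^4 240/s^5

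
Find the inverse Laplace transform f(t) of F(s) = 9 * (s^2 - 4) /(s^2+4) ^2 9 * t * cos(2 * t) 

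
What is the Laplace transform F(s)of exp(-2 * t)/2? 1/(2 * (s+2))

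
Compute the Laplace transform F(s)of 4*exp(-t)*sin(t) 4/((s+1)^2+1)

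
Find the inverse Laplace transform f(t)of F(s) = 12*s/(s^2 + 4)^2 3*t*sin(2*t)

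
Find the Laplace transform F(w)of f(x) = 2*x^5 240/w^6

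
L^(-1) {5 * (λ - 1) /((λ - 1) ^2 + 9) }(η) 5 * exp(η) * cos(3 * η) 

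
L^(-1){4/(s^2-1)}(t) 4*sinh(t)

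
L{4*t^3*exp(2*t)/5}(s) 24/(5*(s - 2)^4)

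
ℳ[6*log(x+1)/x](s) -6*pi*csc(pi*s)/(s - 1)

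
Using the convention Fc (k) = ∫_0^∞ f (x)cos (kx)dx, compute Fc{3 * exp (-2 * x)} 6/ (k^2+4)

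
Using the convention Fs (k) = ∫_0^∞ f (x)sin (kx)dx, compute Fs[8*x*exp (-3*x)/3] 16*k/ (k^2 + 9)^2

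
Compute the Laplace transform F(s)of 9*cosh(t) 9*s/(s^2 - 1)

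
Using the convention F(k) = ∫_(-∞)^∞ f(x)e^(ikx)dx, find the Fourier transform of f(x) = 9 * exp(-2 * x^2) 9 * sqrt(2) * sqrt(pi) * exp(-k^2/8)/2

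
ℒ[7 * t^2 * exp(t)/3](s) 14/(3 * (s - 1)^3)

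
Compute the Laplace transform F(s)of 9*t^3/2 27/s^4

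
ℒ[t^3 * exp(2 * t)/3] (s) 2/(s - 2)^4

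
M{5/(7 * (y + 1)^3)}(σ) 5 * pi * (σ - 2) * (σ - 1)/(14 * sin(pi * σ))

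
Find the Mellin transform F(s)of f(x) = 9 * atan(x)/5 -9 * pi * sec(pi * s/2)/(10 * s)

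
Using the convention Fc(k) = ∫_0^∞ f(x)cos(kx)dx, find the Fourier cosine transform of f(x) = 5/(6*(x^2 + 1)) 5*pi*exp(-k)/12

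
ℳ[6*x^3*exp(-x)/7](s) 6*gamma(s + 3)/7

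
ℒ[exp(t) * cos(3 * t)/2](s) (s - 1)/(2 * ((s - 1)^2+9))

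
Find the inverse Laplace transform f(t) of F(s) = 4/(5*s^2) 4*t/5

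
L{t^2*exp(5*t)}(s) 2/(s - 5)^3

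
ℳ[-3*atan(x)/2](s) 3*pi*sec(pi*s/2)/(4*s)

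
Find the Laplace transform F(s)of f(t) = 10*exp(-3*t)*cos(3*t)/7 10*(s + 3)/(7*((s + 3)^2 + 9))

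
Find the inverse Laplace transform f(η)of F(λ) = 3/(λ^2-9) sinh(3 * η)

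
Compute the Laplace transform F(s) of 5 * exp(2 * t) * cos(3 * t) 5 * (s - 2) /((s - 2) ^2 + 9) 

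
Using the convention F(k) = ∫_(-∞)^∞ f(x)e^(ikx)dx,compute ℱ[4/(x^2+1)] 4*pi*exp(-Abs(k))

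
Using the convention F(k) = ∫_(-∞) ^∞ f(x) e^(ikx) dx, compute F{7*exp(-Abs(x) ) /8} 7/(4*(k^2 + 1) ) 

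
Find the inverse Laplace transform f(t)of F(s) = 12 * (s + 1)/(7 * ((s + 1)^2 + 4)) 12 * exp(-t) * cos(2 * t)/7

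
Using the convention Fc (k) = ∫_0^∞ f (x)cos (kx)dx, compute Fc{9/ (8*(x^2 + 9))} 3*pi*exp (-3*k)/16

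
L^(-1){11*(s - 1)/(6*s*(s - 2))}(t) 11*exp(t)*cosh(t)/6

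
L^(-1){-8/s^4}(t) -4*t^3/3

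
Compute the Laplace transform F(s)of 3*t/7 3/(7*s^2)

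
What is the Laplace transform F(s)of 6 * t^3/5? 36/(5 * s^4)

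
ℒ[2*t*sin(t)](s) 4*s/(s^2 + 1)^2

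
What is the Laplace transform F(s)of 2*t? 2/s^2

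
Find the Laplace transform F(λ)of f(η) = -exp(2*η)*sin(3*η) -3/((λ - 2)^2 + 9)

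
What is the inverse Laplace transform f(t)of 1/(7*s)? 1/7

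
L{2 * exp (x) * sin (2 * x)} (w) 4/ ( (w - 1)^2+4)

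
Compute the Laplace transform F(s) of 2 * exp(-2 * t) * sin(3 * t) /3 2/((s + 2) ^2 + 9) 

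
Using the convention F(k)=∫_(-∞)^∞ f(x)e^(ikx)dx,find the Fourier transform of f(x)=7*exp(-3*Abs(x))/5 42/(5*(k^2+9))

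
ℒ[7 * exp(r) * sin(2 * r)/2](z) 7/((z - 1)^2 + 4)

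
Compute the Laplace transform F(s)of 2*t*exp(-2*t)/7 2/(7*(s + 2)^2)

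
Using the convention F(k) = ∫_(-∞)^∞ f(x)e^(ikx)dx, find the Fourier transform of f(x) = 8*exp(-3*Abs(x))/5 48/(5*(k^2+9))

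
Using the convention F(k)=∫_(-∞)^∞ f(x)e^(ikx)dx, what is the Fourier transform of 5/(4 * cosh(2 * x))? 5 * pi/(8 * cosh(pi * k/4))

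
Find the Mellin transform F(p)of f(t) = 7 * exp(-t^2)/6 7 * gamma(p/2)/12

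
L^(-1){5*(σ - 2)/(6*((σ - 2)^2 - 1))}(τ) 5*exp(2*τ)*cosh(τ)/6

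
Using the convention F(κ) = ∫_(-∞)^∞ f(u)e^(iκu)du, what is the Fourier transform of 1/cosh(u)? pi/cosh(pi * κ/2)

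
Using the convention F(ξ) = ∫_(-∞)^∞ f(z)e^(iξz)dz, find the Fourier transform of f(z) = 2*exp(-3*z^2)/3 2*sqrt(3)*sqrt(pi)*exp(-ξ^2/12)/9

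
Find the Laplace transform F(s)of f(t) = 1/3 1/(3*s)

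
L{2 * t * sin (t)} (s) 4 * s/ (s^2+1)^2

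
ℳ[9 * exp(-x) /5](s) 9 * gamma(s) /5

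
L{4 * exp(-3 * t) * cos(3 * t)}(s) 4 * (s + 3)/((s + 3)^2 + 9)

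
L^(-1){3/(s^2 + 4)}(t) 3 * sin(2 * t)/2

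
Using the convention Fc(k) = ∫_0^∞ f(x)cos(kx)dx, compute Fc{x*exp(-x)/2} (1 - k^2)/(2*(k^2 + 1)^2)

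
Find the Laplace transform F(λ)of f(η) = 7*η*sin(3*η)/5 42*λ/(5*(λ^2 + 9)^2)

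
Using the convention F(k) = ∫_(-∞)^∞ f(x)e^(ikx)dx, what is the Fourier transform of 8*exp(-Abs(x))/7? 16/(7*(k^2 + 1))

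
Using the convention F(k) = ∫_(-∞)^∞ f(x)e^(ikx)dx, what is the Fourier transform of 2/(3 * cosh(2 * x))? pi/(3 * cosh(pi * k/4))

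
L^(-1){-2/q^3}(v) -v^2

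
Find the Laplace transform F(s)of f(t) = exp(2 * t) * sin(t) 1/((s - 2)^2 + 1)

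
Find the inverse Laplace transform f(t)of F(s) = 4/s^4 2 * t^3/3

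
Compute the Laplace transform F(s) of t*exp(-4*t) (s + 4) ^(-2) 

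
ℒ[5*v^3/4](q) 15/(2*q^4)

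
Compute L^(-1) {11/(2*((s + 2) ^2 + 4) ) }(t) 11*exp(-2*t)*sin(2*t) /4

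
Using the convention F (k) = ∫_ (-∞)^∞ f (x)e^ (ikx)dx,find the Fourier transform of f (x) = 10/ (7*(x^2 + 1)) 10*pi*exp (-Abs (k))/7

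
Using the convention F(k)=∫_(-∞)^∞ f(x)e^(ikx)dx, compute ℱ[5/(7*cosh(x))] 5*pi/(7*cosh(pi*k/2))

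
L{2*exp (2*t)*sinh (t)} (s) 2/ ( (s - 2)^2-1)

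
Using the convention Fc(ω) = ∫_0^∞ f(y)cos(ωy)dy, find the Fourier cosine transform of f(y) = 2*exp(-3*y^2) sqrt(3)*sqrt(pi)*exp(-ω^2/12)/3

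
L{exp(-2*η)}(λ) 1/(λ + 2)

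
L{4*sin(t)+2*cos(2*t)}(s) 2*s/(s^2+4)+4/(s^2+1)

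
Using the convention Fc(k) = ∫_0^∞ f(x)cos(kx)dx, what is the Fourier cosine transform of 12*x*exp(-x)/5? 12*(1 - k^2)/(5*(k^2 + 1)^2)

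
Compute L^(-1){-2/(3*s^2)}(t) -2*t/3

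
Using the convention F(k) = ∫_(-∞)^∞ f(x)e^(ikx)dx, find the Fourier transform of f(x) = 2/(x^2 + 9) 2*pi*exp(-3*Abs(k))/3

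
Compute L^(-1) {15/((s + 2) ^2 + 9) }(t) 5 * exp(-2 * t) * sin(3 * t) 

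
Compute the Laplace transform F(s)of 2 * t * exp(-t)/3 2/(3 * (s + 1)^2)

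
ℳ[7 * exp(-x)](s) 7 * gamma(s)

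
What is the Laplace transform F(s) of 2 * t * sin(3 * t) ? 12 * s/(s^2+9) ^2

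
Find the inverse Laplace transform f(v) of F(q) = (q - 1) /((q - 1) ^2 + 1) exp(v)*cos(v) 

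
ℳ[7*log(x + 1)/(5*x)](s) -7*pi*csc(pi*s)/(5*s - 5)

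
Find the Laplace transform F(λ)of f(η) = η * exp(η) (λ - 1)^(-2)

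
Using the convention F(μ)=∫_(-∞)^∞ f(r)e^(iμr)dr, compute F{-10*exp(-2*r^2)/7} -5*sqrt(2)*sqrt(pi)*exp(-μ^2/8)/7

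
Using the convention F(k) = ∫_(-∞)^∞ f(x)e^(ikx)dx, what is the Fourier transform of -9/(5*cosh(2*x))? -9*pi/(10*cosh(pi*k/4))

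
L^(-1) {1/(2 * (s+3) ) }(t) exp(-3 * t) /2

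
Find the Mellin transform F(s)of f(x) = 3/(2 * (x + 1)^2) -3 * pi * (s - 1)/(2 * sin(pi * s))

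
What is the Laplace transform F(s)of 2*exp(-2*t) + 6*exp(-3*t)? 6/(s + 3) + 2/(s + 2)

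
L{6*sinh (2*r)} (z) 12/ (z^2-4)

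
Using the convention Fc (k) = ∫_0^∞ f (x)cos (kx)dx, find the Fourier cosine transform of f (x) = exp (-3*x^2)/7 sqrt (3)*sqrt (pi)*exp (-k^2/12)/42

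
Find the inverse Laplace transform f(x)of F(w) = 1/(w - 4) exp(4*x)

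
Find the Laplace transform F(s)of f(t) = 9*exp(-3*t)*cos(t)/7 9*(s + 3)/(7*((s + 3)^2 + 1))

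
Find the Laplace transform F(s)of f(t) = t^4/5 24/(5*s^5)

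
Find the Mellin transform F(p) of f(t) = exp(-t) gamma(p) 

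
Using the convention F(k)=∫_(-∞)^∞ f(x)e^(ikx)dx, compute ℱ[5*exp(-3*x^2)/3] 5*sqrt(3)*sqrt(pi)*exp(-k^2/12)/9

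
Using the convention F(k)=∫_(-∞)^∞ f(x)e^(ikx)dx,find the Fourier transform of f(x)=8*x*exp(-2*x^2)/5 sqrt(2)*I*sqrt(pi)*k*exp(-k^2/8)/5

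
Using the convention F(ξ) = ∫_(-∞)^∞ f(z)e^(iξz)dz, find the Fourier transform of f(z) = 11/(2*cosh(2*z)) 11*pi/(4*cosh(pi*ξ/4))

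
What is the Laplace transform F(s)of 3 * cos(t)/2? 3 * s/(2 * (s^2 + 1))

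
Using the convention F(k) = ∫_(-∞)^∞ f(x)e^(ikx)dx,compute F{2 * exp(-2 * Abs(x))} 8/(k^2 + 4)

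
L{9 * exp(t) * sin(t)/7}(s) 9/(7 * ((s - 1)^2 + 1))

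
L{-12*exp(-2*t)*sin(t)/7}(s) -12/(7*(s + 2)^2 + 7)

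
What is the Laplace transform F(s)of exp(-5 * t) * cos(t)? (s + 5)/((s + 5)^2 + 1)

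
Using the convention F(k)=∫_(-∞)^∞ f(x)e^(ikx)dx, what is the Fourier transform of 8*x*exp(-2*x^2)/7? sqrt(2)*I*sqrt(pi)*k*exp(-k^2/8)/7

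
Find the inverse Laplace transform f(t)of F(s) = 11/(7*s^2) 11*t/7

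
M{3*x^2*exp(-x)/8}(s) 3*gamma(s + 2)/8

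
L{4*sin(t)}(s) 4/(s^2 + 1)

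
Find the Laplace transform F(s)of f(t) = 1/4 1/(4*s)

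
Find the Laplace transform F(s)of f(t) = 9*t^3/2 27/s^4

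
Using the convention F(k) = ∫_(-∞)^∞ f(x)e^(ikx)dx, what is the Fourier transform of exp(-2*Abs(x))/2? 2/(k^2 + 4)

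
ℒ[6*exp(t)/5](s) 6/(5*(s - 1))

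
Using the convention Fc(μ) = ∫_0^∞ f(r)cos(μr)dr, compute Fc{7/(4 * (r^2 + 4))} 7 * pi * exp(-2 * μ)/16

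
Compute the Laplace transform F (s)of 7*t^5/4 210/s^6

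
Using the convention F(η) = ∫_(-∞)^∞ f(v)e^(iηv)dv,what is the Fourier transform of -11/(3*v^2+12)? -11*pi*exp(-2*Abs(η))/6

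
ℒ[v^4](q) 24/q^5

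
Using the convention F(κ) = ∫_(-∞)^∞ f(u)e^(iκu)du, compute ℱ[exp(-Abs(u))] 2/(κ^2 + 1)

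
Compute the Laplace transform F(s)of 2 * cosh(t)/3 2 * s/(3 * (s^2 - 1))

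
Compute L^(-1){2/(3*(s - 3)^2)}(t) 2*t*exp(3*t)/3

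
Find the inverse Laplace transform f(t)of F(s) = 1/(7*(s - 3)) exp(3*t)/7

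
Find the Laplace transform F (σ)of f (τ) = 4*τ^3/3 8/σ^4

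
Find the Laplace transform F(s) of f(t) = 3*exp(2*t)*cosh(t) 3*(s - 2) /((s - 2) ^2 - 1) 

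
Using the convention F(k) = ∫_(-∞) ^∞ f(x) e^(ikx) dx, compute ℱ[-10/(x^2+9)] -10 * pi * exp(-3 * Abs(k) ) /3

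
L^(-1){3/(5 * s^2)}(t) 3 * t/5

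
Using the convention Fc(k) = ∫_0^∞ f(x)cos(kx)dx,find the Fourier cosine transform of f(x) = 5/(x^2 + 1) 5 * pi * exp(-k)/2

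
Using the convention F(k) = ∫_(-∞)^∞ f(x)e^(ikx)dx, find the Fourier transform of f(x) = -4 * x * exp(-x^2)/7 -2 * I * sqrt(pi) * k * exp(-k^2/4)/7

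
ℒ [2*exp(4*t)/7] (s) 2/(7*(s - 4))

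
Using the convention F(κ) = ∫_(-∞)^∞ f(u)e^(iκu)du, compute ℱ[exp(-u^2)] sqrt(pi)*exp(-κ^2/4)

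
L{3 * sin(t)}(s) 3/(s^2 + 1)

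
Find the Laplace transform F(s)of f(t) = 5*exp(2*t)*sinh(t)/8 5/(8*((s - 2)^2-1))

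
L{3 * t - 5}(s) 3/s^2 - 5/s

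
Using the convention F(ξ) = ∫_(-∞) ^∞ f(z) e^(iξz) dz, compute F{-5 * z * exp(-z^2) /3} -5 * I * sqrt(pi) * ξ * exp(-ξ^2/4) /6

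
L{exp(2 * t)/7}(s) 1/(7 * (s - 2))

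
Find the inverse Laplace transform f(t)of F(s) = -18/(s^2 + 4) -9*sin(2*t)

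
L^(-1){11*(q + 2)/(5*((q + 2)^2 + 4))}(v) 11*exp(-2*v)*cos(2*v)/5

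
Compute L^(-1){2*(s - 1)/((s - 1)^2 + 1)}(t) 2*exp(t)*cos(t)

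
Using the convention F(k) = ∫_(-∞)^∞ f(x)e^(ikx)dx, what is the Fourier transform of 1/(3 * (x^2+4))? pi * exp(-2 * Abs(k))/6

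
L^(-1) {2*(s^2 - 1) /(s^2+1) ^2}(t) 2*t*cos(t) 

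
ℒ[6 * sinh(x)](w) 6/(w^2 - 1)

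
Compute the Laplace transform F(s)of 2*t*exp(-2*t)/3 2/(3*(s+2)^2)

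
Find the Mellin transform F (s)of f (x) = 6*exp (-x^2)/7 3*gamma (s/2)/7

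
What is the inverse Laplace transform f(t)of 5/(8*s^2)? 5*t/8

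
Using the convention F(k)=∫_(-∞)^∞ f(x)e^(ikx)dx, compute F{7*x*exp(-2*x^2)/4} 7*sqrt(2)*I*sqrt(pi)*k*exp(-k^2/8)/32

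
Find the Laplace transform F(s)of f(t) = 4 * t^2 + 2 8/s^3 + 2/s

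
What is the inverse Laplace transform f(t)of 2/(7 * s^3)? t^2/7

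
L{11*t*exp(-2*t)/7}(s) 11/(7*(s+2)^2)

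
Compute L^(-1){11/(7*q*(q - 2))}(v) 11*exp(v)*sinh(v)/7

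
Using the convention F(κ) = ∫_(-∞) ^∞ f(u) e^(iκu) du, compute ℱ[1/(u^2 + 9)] pi*exp(-3*Abs(κ) ) /3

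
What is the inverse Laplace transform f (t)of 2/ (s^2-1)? 2 * sinh (t)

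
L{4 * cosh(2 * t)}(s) 4 * s/(s^2 - 4)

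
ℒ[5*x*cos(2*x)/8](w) 5*(w^2 - 4)/(8*(w^2 + 4)^2)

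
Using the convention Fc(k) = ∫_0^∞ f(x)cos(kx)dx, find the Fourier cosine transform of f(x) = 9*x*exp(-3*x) 9*(9 - k^2)/(k^2 + 9)^2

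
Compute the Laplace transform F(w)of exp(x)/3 1/(3*(w - 1))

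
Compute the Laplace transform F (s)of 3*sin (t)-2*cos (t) 3/ (s^2 + 1)-2*s/ (s^2 + 1)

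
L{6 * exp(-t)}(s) 6/(s + 1)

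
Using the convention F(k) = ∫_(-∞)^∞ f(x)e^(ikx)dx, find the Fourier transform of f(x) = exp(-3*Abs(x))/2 3/(k^2 + 9)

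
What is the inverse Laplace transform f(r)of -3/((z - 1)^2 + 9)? -exp(r) * sin(3 * r)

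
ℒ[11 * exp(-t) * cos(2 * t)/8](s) 11 * (s + 1)/(8 * ((s + 1)^2 + 4))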